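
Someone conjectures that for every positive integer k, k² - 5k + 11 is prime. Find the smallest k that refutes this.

k = 7

We need the least positive integer k for which k² - 5k + 11 is not prime.
The first 6 eligible values, up to k = 6, all satisfy the conclusion.
k = 7: k² - 5k + 11 = 25 = 5 × 5, composite.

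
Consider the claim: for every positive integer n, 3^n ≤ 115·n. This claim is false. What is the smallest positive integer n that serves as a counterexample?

The first 5 eligible values, up to n = 5, all satisfy the conclusion.
n = 6: 3^n = 729 and 115·n = 690, so 729 > 690.
Thus n = 6 disproves the claim, and no smaller n works.

n = 6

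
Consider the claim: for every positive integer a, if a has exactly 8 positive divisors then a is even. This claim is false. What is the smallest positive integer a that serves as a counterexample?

a = 105

A counterexample is any positive integer a such that a has exactly 8 positive divisors but a is odd; we check each in order.
For a = 24, 30, 40, 42, …, 88, 102, 104 the conclusion holds.
a = 105: divisors of 105: 1, 3, 5, 7, 15, 21, 35, 105; 105 is odd.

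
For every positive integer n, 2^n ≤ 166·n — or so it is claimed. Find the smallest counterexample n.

For n = 1, 2, 3, 4, 5, 6, 7, 8, 9, 10 the conclusion holds.
n = 11: 2^n = 2048 and 166·n = 1826, so 2048 > 1826.
Thus n = 11 disproves the claim, and no smaller n works.

n = 11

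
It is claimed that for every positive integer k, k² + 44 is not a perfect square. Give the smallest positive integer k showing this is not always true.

A counterexample is any positive integer k such that k² + 44 is a perfect square; we check each in order.
For k = 1, 2, 3, 4, 5, 6, 7, 8, 9 the conclusion holds.
k = 10: 10² + 44 = 144 = 12², a perfect square.

k = 10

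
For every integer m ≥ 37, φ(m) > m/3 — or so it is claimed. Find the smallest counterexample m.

We need the least integer m ≥ 37 for which the claim fails.
For m = 37, 38, 39, 40, 41 the conclusion holds.
m = 42: φ(42) = 12 and 42/3 = 14, so φ(42) ≤ 42/3.

m = 42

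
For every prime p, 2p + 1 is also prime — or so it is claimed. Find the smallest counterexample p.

For p = 2, 3, 5 the conclusion holds.
p = 7: 2p + 1 = 15 = 3 × 5, not prime.
Hence p = 7 is a counterexample.

p = 7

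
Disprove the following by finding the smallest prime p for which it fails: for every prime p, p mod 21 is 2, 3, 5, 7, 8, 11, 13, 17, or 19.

p = 31

We need the least prime p for which the claim fails.
For p = 2, 3, 5, 7, 11, 13, 17, 19, 23, 29 the conclusion holds.
p = 31: 31 mod 21 = 10 — not in {2, 3, 5, 7, 8, 11, 13, 17, 19}.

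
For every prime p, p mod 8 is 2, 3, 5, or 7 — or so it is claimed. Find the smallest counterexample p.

For p = 2, 3, 5, 7, 11, 13 the conclusion holds.
p = 17: 17 mod 8 = 1 — not in {2, 3, 5, 7}.
So p = 17 is the smallest counterexample.

p = 17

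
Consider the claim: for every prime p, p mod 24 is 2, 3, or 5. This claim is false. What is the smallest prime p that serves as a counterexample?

p = 7

A counterexample is any prime p such that the claim fails; we check each in order.
p = 2: 2 mod 24 = 2.
p = 3: 3 mod 24 = 3.
p = 5: 5 mod 24 = 5.
p = 7: 7 mod 24 = 7 — not in {2, 3, 5}.
Hence p = 7 is a counterexample.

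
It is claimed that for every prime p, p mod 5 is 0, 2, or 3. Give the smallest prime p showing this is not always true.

p = 11

The first 4 eligible values, up to p = 7, all satisfy the conclusion.
p = 11: 11 mod 5 = 1 — not in {0, 2, 3}.
Hence p = 11 is a counterexample.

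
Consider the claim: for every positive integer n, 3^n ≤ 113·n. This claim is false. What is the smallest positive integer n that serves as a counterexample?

A counterexample is any positive integer n such that 3^n > 113·n; we check each in order.
The first 5 eligible values, up to n = 5, all satisfy the conclusion.
n = 6: 3^n = 729 and 113·n = 678, so 729 > 678.

n = 6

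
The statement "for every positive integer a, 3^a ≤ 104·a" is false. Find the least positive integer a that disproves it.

Check each positive integer a in order until 3^a > 104·a.
a = 1: 3^a = 3 and 104·a = 104, so 3 ≤ 104.
a = 2: 3^a = 9 and 104·a = 208, so 9 ≤ 208.
a = 3: 3^a = 27 and 104·a = 312, so 27 ≤ 312.
a = 4: 3^a = 81 and 104·a = 416, so 81 ≤ 416.
a = 5: 3^a = 243 and 104·a = 520, so 243 ≤ 520.
a = 6: 3^a = 729 and 104·a = 624, so 729 > 624.

a = 6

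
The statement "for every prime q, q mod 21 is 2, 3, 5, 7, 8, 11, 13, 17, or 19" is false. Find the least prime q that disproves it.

q = 31

For q = 2, 3, 5, 7, 11, 13, 17, 19, 23, 29 the conclusion holds.
q = 31: 31 mod 21 = 10 — not in {2, 3, 5, 7, 8, 11, 13, 17, 19}.
Thus q = 31 disproves the claim, and no smaller q works.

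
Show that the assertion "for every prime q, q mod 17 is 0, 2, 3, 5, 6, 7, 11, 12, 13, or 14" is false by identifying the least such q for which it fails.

q = 43

Check each prime q in order until the claim fails.
The first 13 eligible values, up to q = 41, all satisfy the conclusion.
q = 43: 43 mod 17 = 9 — not in {0, 2, 3, 5, 6, 7, 11, 12, 13, 14}.
Hence q = 43 is a counterexample.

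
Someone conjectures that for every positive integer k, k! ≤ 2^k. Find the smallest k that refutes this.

k = 4

Check each positive integer k in order until k! > 2^k.
For k = 1, 2, 3 the conclusion holds.
k = 4: k! = 24 and 2^k = 16, so 24 > 16.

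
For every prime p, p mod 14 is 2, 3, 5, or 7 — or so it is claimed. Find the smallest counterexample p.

p = 11

Check each prime p in order until the claim fails.
For p = 2, 3, 5, 7 the conclusion holds.
p = 11: 11 mod 14 = 11 — not in {2, 3, 5, 7}.
Thus p = 11 disproves the claim, and no smaller p works.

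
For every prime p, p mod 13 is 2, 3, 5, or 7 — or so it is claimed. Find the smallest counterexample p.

Check each prime p in order until the claim fails.
For p = 2, 3, 5, 7 the conclusion holds.
p = 11: 11 mod 13 = 11 — not in {2, 3, 5, 7}.

p = 11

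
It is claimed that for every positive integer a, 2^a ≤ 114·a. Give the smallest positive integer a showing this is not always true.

For a = 1, 2, 3, 4, 5, 6, 7, 8, 9, 10 the conclusion holds.
a = 11: 2^a = 2048 and 114·a = 1254, so 2048 > 1254.

a = 11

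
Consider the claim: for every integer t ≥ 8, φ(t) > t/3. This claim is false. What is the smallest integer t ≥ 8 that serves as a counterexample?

t = 12

We need the least integer t ≥ 8 for which the claim fails.
For t = 8, 9, 10, 11 the conclusion holds.
t = 12: φ(12) = 4 and 12/3 = 4, so φ(12) ≤ 12/3.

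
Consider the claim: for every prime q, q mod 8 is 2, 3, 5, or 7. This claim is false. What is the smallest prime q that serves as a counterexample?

We need the least prime q for which the claim fails.
For q = 2, 3, 5, 7, 11, 13 the conclusion holds.
q = 17: 17 mod 8 = 1 — not in {2, 3, 5, 7}.
Thus q = 17 disproves the claim, and no smaller q works.

q = 17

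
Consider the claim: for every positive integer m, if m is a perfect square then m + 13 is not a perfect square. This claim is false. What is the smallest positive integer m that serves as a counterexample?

m = 36

We need the least positive integer m for which m is a perfect square but m + 13 is a perfect square.
m = 1: 1 + 13 = 14, not a perfect square.
m = 4: 4 + 13 = 17, not a perfect square.
m = 9: 9 + 13 = 22, not a perfect square.
m = 16: 16 + 13 = 29, not a perfect square.
m = 25: 25 + 13 = 38, not a perfect square.
m = 36: 36 = 6² and 36 + 13 = 49 = 7².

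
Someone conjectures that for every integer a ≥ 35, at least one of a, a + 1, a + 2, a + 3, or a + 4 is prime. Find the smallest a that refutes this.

The first 13 eligible values, up to a = 47, all satisfy the conclusion.
a = 48: 48 = 2 × 24; 49 = 7 × 7; 50 = 2 × 25; 51 = 3 × 17; 52 = 2 × 26 — all composite.
Thus a = 48 disproves the claim, and no smaller a works.

a = 48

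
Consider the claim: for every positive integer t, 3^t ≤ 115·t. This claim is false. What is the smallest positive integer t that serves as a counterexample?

t = 1: 3^t = 3 and 115·t = 115, so 3 ≤ 115.
t = 2: 3^t = 9 and 115·t = 230, so 9 ≤ 230.
t = 3: 3^t = 27 and 115·t = 345, so 27 ≤ 345.
t = 4: 3^t = 81 and 115·t = 460, so 81 ≤ 460.
t = 5: 3^t = 243 and 115·t = 575, so 243 ≤ 575.
t = 6: 3^t = 729 and 115·t = 690, so 729 > 690.
Hence t = 6 is a counterexample.

t = 6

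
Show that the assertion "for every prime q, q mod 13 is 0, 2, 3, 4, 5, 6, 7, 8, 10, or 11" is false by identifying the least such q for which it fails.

Check each prime q in order until the claim fails.
The first 15 eligible values, up to q = 47, all satisfy the conclusion.
q = 53: 53 mod 13 = 1 — not in {0, 2, 3, 4, 5, 6, 7, 8, 10, 11}.

q = 53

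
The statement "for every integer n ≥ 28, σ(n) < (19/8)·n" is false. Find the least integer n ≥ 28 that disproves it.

n = 28: σ(28) = 56; 56 < 133/2.
n = 29: σ(29) = 30; 30 < 551/8.
n = 30: σ(30) = 72; 72 ≥ 285/4.
Hence n = 30 is a counterexample.

n = 30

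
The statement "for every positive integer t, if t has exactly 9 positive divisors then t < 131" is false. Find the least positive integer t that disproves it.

t = 196

For t = 36, 100 the conclusion holds.
t = 196: τ(196) = 9; 196 ≥ 131.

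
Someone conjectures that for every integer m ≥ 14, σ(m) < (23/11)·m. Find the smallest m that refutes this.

m = 18

The first 4 eligible values, up to m = 17, all satisfy the conclusion.
m = 18: σ(18) = 39; 39 ≥ 414/11.
Thus m = 18 disproves the claim, and no smaller m works.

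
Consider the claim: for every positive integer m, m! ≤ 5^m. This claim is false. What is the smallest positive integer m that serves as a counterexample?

m = 12

For m = 1, 2, 3, 4, …, 9, 10, 11 the conclusion holds.
m = 12: m! = 479001600 and 5^m = 244140625, so 479001600 > 244140625.
Thus m = 12 disproves the claim, and no smaller m works.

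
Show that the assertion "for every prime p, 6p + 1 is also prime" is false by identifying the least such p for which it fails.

p = 19

A counterexample is any prime p such that 6p + 1 is not prime; we check each in order.
The first 7 eligible values, up to p = 17, all satisfy the conclusion.
p = 19: 6p + 1 = 115 = 5 × 23, not prime.
Hence p = 19 is a counterexample.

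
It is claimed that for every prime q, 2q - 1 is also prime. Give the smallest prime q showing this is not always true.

q = 5

Check each prime q in order until 2q - 1 is not prime.
For q = 2, 3 the conclusion holds.
q = 5: 2q - 1 = 9 = 3 × 3, not prime.
So q = 5 is the smallest counterexample.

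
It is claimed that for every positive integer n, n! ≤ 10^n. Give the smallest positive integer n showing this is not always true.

n = 25

The first 24 eligible values, up to n = 24, all satisfy the conclusion.
n = 25: n! = 15511210043330985984000000 and 10^n = 10000000000000000000000000, so 15511210043330985984000000 > 10000000000000000000000000.
So n = 25 is the smallest counterexample.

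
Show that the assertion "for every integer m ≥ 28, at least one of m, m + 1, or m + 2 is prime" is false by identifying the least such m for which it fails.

m = 32

Check each integer m ≥ 28 in order until m, m + 1, m + 2 are all composite.
For m = 28, 29, 30, 31 the conclusion holds.
m = 32: 32 = 2 × 16; 33 = 3 × 11; 34 = 2 × 17 — all composite.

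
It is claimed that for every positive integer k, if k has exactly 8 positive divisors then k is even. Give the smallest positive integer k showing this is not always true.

Check each positive integer k in order until k has exactly 8 positive divisors but k is odd.
For k = 24, 30, 40, 42, …, 88, 102, 104 the conclusion holds.
k = 105: divisors of 105: 1, 3, 5, 7, 15, 21, 35, 105; 105 is odd.

k = 105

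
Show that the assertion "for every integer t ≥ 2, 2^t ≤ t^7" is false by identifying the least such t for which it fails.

t = 37

We need the least integer t ≥ 2 for which 2^t > t^7.
For t = 2, 3, 4, 5, …, 34, 35, 36 the conclusion holds.
t = 37: 2^t = 137438953472 and t^7 = 94931877133, so 137438953472 > 94931877133.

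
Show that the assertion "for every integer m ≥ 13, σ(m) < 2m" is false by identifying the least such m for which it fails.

m = 18

A counterexample is any integer m ≥ 13 such that the claim fails; we check each in order.
For m = 13, 14, 15, 16, 17 the conclusion holds.
m = 18: σ(18) = 39; 39 ≥ 36.
Thus m = 18 disproves the claim, and no smaller m works.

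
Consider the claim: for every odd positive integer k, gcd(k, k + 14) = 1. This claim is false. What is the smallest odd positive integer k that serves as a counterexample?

Check each odd positive integer k in order until gcd(k, k + 14) > 1.
k = 1: gcd(1, 15) = 1.
k = 3: gcd(3, 17) = 1.
k = 5: gcd(5, 19) = 1.
k = 7: gcd(7, 21) = 7.
Thus k = 7 disproves the claim, and no smaller k works.

k = 7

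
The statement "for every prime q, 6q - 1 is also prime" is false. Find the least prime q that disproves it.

q = 11

We need the least prime q for which 6q - 1 is not prime.
q = 2: 6q - 1 = 11, prime.
q = 3: 6q - 1 = 17, prime.
q = 5: 6q - 1 = 29, prime.
q = 7: 6q - 1 = 41, prime.
q = 11: 6q - 1 = 65 = 5 × 13, not prime.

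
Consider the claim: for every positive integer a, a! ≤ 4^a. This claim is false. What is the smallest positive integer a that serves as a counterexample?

We need the least positive integer a for which a! > 4^a.
a = 1: a! = 1 and 4^a = 4, so 1 ≤ 4.
a = 2: a! = 2 and 4^a = 16, so 2 ≤ 16.
a = 3: a! = 6 and 4^a = 64, so 6 ≤ 64.
a = 4: a! = 24 and 4^a = 256, so 24 ≤ 256.
a = 5: a! = 120 and 4^a = 1024, so 120 ≤ 1024.
a = 6: a! = 720 and 4^a = 4096, so 720 ≤ 4096.
a = 7: a! = 5040 and 4^a = 16384, so 5040 ≤ 16384.
a = 8: a! = 40320 and 4^a = 65536, so 40320 ≤ 65536.
a = 9: a! = 362880 and 4^a = 262144, so 362880 > 262144.
Hence a = 9 is a counterexample.

a = 9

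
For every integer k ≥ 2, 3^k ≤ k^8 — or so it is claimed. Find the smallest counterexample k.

k = 23

Check each integer k ≥ 2 in order until 3^k > k^8.
The first 21 eligible values, up to k = 22, all satisfy the conclusion.
k = 23: 3^k = 94143178827 and k^8 = 78310985281, so 94143178827 > 78310985281.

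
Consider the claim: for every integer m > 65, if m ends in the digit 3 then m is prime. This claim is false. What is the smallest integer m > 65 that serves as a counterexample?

m = 93

We need the least integer m > 65 for which m ends in the digit 3 but m is not prime.
m = 73: 73 ends in 3 and is prime.
m = 83: 83 ends in 3 and is prime.
m = 93: 93 ends in 3; 93 = 3 × 31, composite.
So m = 93 is the smallest counterexample.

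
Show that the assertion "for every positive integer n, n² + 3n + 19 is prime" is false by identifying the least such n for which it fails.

A counterexample is any positive integer n such that n² + 3n + 19 is not prime; we check each in order.
For n = 1, 2, 3, 4, …, 12, 13, 14 the conclusion holds.
n = 15: n² + 3n + 19 = 289 = 17 × 17, composite.
Thus n = 15 disproves the claim, and no smaller n works.

n = 15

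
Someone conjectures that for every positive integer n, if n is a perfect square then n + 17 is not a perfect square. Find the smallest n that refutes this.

n = 64

A counterexample is any positive integer n such that n is a perfect square but n + 17 is a perfect square; we check each in order.
The first 7 eligible values, up to n = 49, all satisfy the conclusion.
n = 64: 64 = 8² and 64 + 17 = 81 = 9².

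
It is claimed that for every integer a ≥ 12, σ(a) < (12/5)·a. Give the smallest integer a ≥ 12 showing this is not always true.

A counterexample is any integer a ≥ 12 such that the claim fails; we check each in order.
The first 12 eligible values, up to a = 23, all satisfy the conclusion.
a = 24: σ(24) = 60; 60 ≥ 288/5.
Thus a = 24 disproves the claim, and no smaller a works.

a = 24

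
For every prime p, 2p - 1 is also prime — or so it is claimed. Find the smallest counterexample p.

p = 5

Check each prime p in order until 2p - 1 is not prime.
For p = 2, 3 the conclusion holds.
p = 5: 2p - 1 = 9 = 3 × 3, not prime.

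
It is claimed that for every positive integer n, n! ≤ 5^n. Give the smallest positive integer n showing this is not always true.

n = 12

We need the least positive integer n for which n! > 5^n.
The first 11 eligible values, up to n = 11, all satisfy the conclusion.
n = 12: n! = 479001600 and 5^n = 244140625, so 479001600 > 244140625.
So n = 12 is the smallest counterexample.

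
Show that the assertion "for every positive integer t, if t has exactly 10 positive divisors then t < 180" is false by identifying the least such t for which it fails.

t = 208

Check each positive integer t in order until t has exactly 10 positive divisors but the claim fails.
For t = 48, 80, 112, 162, 176 the conclusion holds.
t = 208: τ(208) = 10; 208 ≥ 180.
Thus t = 208 disproves the claim, and no smaller t works.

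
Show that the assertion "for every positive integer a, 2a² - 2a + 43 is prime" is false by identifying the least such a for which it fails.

a = 1: 2a² - 2a + 43 = 43, prime.
a = 2: 2a² - 2a + 43 = 47, prime.
a = 3: 2a² - 2a + 43 = 55 = 5 × 11, composite.
So a = 3 is the smallest counterexample.

a = 3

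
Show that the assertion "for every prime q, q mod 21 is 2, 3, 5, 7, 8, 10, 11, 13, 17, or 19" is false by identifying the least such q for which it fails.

q = 37

We need the least prime q for which the claim fails.
For q = 2, 3, 5, 7, …, 23, 29, 31 the conclusion holds.
q = 37: 37 mod 21 = 16 — not in {2, 3, 5, 7, 8, 10, 11, 13, 17, 19}.
Thus q = 37 disproves the claim, and no smaller q works.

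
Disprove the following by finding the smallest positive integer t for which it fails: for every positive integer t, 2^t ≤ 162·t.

Check each positive integer t in order until 2^t > 162·t.
The first 10 eligible values, up to t = 10, all satisfy the conclusion.
t = 11: 2^t = 2048 and 162·t = 1782, so 2048 > 1782.
Thus t = 11 disproves the claim, and no smaller t works.

t = 11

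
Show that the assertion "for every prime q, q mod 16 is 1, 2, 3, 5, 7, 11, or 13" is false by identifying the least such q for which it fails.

Check each prime q in order until the claim fails.
For q = 2, 3, 5, 7, 11, 13, 17, 19, 23, 29 the conclusion holds.
q = 31: 31 mod 16 = 15 — not in {1, 2, 3, 5, 7, 11, 13}.
Thus q = 31 disproves the claim, and no smaller q works.

q = 31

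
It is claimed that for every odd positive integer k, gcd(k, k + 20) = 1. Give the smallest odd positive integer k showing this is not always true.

k = 5

We need the least odd positive integer k for which gcd(k, k + 20) > 1.
For k = 1, 3 the conclusion holds.
k = 5: gcd(5, 25) = 5.
Hence k = 5 is a counterexample.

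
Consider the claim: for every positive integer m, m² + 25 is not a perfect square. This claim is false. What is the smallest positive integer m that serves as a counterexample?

A counterexample is any positive integer m such that m² + 25 is a perfect square; we check each in order.
For m = 1, 2, 3, 4, …, 9, 10, 11 the conclusion holds.
m = 12: 12² + 25 = 169 = 13², a perfect square.
Thus m = 12 disproves the claim, and no smaller m works.

m = 12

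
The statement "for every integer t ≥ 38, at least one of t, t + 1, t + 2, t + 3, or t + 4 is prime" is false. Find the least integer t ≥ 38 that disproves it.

For t = 38, 39, 40, 41, 42, 43, 44, 45, 46, 47 the conclusion holds.
t = 48: 48 = 2 × 24; 49 = 7 × 7; 50 = 2 × 25; 51 = 3 × 17; 52 = 2 × 26 — all composite.

t = 48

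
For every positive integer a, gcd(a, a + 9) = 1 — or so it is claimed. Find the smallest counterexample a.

Check each positive integer a in order until gcd(a, a + 9) > 1.
For a = 1, 2 the conclusion holds.
a = 3: gcd(3, 12) = 3.
Hence a = 3 is a counterexample.

a = 3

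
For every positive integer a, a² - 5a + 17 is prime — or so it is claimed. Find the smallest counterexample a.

a = 13

We need the least positive integer a for which a² - 5a + 17 is not prime.
The first 12 eligible values, up to a = 12, all satisfy the conclusion.
a = 13: a² - 5a + 17 = 121 = 11 × 11, composite.
Hence a = 13 is a counterexample.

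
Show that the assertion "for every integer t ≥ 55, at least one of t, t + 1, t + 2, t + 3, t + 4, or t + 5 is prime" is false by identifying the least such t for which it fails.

t = 90

We need the least integer t ≥ 55 for which t, t + 1, t + 2, t + 3, t + 4, t + 5 are all composite.
The first 35 eligible values, up to t = 89, all satisfy the conclusion.
t = 90: 90 = 2 × 45; 91 = 7 × 13; 92 = 2 × 46; 93 = 3 × 31; 94 = 2 × 47; 95 = 5 × 19 — all composite.
So t = 90 is the smallest counterexample.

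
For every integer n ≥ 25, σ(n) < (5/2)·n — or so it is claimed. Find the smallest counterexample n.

For n = 25, 26, 27, 28, …, 33, 34, 35 the conclusion holds.
n = 36: σ(36) = 91; 91 ≥ 90.
Thus n = 36 disproves the claim, and no smaller n works.

n = 36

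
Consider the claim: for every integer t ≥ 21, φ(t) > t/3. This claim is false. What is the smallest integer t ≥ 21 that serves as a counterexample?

t = 21: φ(21) = 12 and 21/3 = 7, so φ(21) > 21/3.
t = 22: φ(22) = 10 and 22/3 = 22/3, so φ(22) > 22/3.
t = 23: φ(23) = 22 and 23/3 = 23/3, so φ(23) > 23/3.
t = 24: φ(24) = 8 and 24/3 = 8, so φ(24) ≤ 24/3.

t = 24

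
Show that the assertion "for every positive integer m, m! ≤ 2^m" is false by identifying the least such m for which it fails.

m = 4

Check each positive integer m in order until m! > 2^m.
For m = 1, 2, 3 the conclusion holds.
m = 4: m! = 24 and 2^m = 16, so 24 > 16.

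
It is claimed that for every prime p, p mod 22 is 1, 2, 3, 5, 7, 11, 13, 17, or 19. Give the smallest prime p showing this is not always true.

A counterexample is any prime p such that the claim fails; we check each in order.
For p = 2, 3, 5, 7, 11, 13, 17, 19, 23, 29 the conclusion holds.
p = 31: 31 mod 22 = 9 — not in {1, 2, 3, 5, 7, 11, 13, 17, 19}.

p = 31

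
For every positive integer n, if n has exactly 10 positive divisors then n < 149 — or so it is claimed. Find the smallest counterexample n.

A counterexample is any positive integer n such that n has exactly 10 positive divisors but the claim fails; we check each in order.
For n = 48, 80, 112 the conclusion holds.
n = 162: τ(162) = 10; 162 ≥ 149.

n = 162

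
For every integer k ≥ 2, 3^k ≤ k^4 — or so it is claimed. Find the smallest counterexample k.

We need the least integer k ≥ 2 for which 3^k > k^4.
The first 6 eligible values, up to k = 7, all satisfy the conclusion.
k = 8: 3^k = 6561 and k^4 = 4096, so 6561 > 4096.

k = 8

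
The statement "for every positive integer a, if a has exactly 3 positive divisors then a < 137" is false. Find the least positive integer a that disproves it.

The first 5 eligible values, up to a = 121, all satisfy the conclusion.
a = 169: τ(169) = 3; 169 ≥ 137.
Thus a = 169 disproves the claim, and no smaller a works.

a = 169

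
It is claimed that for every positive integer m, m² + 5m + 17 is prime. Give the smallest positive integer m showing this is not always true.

We need the least positive integer m for which m² + 5m + 17 is not prime.
m = 1: m² + 5m + 17 = 23, prime.
m = 2: m² + 5m + 17 = 31, prime.
m = 3: m² + 5m + 17 = 41, prime.
m = 4: m² + 5m + 17 = 53, prime.
m = 5: m² + 5m + 17 = 67, prime.
m = 6: m² + 5m + 17 = 83, prime.
m = 7: m² + 5m + 17 = 101, prime.
m = 8: m² + 5m + 17 = 121 = 11 × 11, composite.
Hence m = 8 is a counterexample.

m = 8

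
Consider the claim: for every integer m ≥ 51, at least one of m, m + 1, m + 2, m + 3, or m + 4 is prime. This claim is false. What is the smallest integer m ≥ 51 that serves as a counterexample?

m = 54

We need the least integer m ≥ 51 for which m, m + 1, m + 2, m + 3, m + 4 are all composite.
m = 51: 53 is prime.
m = 52: 53 is prime.
m = 53: 53 is prime.
m = 54: 54 = 2 × 27; 55 = 5 × 11; 56 = 2 × 28; 57 = 3 × 19; 58 = 2 × 29 — all composite.
So m = 54 is the smallest counterexample.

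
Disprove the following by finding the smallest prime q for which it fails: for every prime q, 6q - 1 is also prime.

A counterexample is any prime q such that 6q - 1 is not prime; we check each in order.
The first 4 eligible values, up to q = 7, all satisfy the conclusion.
q = 11: 6q - 1 = 65 = 5 × 13, not prime.
Thus q = 11 disproves the claim, and no smaller q works.

q = 11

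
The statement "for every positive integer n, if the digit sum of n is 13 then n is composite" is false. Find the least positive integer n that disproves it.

Check each positive integer n in order until the digit sum of n is 13 but n is prime.
For n = 49, 58 the conclusion holds.
n = 67: digit sum 13; 67 is prime, not composite.
Thus n = 67 disproves the claim, and no smaller n works.

n = 67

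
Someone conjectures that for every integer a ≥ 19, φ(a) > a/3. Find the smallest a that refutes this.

Check each integer a ≥ 19 in order until the claim fails.
For a = 19, 20, 21, 22, 23 the conclusion holds.
a = 24: φ(24) = 8 and 24/3 = 8, so φ(24) ≤ 24/3.

a = 24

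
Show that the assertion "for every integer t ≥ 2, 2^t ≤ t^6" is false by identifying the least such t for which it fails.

t = 30

Check each integer t ≥ 2 in order until 2^t > t^6.
For t = 2, 3, 4, 5, …, 27, 28, 29 the conclusion holds.
t = 30: 2^t = 1073741824 and t^6 = 729000000, so 1073741824 > 729000000.
So t = 30 is the smallest counterexample.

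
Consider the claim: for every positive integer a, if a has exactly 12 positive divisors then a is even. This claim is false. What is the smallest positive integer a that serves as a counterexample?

a = 315

We need the least positive integer a for which a has exactly 12 positive divisors but a is odd.
For a = 60, 72, 84, 90, …, 294, 306, 308 the conclusion holds.
a = 315: divisors of 315: 12 divisors; 315 is odd.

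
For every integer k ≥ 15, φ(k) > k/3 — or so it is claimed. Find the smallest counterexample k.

A counterexample is any integer k ≥ 15 such that the claim fails; we check each in order.
k = 15: φ(15) = 8 and 15/3 = 5, so φ(15) > 15/3.
k = 16: φ(16) = 8 and 16/3 = 16/3, so φ(16) > 16/3.
k = 17: φ(17) = 16 and 17/3 = 17/3, so φ(17) > 17/3.
k = 18: φ(18) = 6 and 18/3 = 6, so φ(18) ≤ 18/3.

k = 18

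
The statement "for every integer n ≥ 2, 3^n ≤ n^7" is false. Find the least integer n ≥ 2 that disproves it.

A counterexample is any integer n ≥ 2 such that 3^n > n^7; we check each in order.
For n = 2, 3, 4, 5, …, 16, 17, 18 the conclusion holds.
n = 19: 3^n = 1162261467 and n^7 = 893871739, so 1162261467 > 893871739.

n = 19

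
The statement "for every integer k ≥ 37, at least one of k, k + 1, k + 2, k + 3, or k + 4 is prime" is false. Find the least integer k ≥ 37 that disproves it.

k = 48

For k = 37, 38, 39, 40, …, 45, 46, 47 the conclusion holds.
k = 48: 48 = 2 × 24; 49 = 7 × 7; 50 = 2 × 25; 51 = 3 × 17; 52 = 2 × 26 — all composite.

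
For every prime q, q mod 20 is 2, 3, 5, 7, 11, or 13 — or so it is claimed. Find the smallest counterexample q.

A counterexample is any prime q such that the claim fails; we check each in order.
q = 2: 2 mod 20 = 2.
q = 3: 3 mod 20 = 3.
q = 5: 5 mod 20 = 5.
q = 7: 7 mod 20 = 7.
q = 11: 11 mod 20 = 11.
q = 13: 13 mod 20 = 13.
q = 17: 17 mod 20 = 17 — not in {2, 3, 5, 7, 11, 13}.

q = 17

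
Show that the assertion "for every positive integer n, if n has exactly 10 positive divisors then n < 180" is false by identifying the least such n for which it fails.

n = 208

Check each positive integer n in order until n has exactly 10 positive divisors but the claim fails.
The first 5 eligible values, up to n = 176, all satisfy the conclusion.
n = 208: τ(208) = 10; 208 ≥ 180.
So n = 208 is the smallest counterexample.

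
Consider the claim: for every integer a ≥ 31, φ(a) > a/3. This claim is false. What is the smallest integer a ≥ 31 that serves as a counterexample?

A counterexample is any integer a ≥ 31 such that the claim fails; we check each in order.
a = 31: φ(31) = 30 and 31/3 = 31/3, so φ(31) > 31/3.
a = 32: φ(32) = 16 and 32/3 = 32/3, so φ(32) > 32/3.
a = 33: φ(33) = 20 and 33/3 = 11, so φ(33) > 33/3.
a = 34: φ(34) = 16 and 34/3 = 34/3, so φ(34) > 34/3.
a = 35: φ(35) = 24 and 35/3 = 35/3, so φ(35) > 35/3.
a = 36: φ(36) = 12 and 36/3 = 12, so φ(36) ≤ 36/3.

a = 36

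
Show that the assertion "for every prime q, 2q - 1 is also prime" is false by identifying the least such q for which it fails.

We need the least prime q for which 2q - 1 is not prime.
q = 2: 2q - 1 = 3, prime.
q = 3: 2q - 1 = 5, prime.
q = 5: 2q - 1 = 9 = 3 × 3, not prime.
Thus q = 5 disproves the claim, and no smaller q works.

q = 5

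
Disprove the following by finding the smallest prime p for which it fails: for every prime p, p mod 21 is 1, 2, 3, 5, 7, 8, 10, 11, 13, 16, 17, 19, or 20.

p = 67

The first 18 eligible values, up to p = 61, all satisfy the conclusion.
p = 67: 67 mod 21 = 4 — not in {1, 2, 3, 5, 7, 8, 10, 11, 13, 16, 17, 19, 20}.
So p = 67 is the smallest counterexample.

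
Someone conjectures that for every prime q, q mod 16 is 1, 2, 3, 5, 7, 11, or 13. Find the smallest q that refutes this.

q = 31

Check each prime q in order until the claim fails.
The first 10 eligible values, up to q = 29, all satisfy the conclusion.
q = 31: 31 mod 16 = 15 — not in {1, 2, 3, 5, 7, 11, 13}.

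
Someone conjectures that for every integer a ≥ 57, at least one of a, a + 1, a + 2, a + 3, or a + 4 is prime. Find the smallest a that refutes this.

The first 5 eligible values, up to a = 61, all satisfy the conclusion.
a = 62: 62 = 2 × 31; 63 = 3 × 21; 64 = 2 × 32; 65 = 5 × 13; 66 = 2 × 33 — all composite.
So a = 62 is the smallest counterexample.

a = 62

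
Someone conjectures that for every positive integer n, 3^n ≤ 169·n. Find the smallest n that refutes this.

n = 1: 3^n = 3 and 169·n = 169, so 3 ≤ 169.
n = 2: 3^n = 9 and 169·n = 338, so 9 ≤ 338.
n = 3: 3^n = 27 and 169·n = 507, so 27 ≤ 507.
n = 4: 3^n = 81 and 169·n = 676, so 81 ≤ 676.
n = 5: 3^n = 243 and 169·n = 845, so 243 ≤ 845.
n = 6: 3^n = 729 and 169·n = 1014, so 729 ≤ 1014.
n = 7: 3^n = 2187 and 169·n = 1183, so 2187 > 1183.
Hence n = 7 is a counterexample.

n = 7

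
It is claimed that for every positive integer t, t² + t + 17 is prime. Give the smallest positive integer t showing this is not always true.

Check each positive integer t in order until t² + t + 17 is not prime.
For t = 1, 2, 3, 4, …, 13, 14, 15 the conclusion holds.
t = 16: t² + t + 17 = 289 = 17 × 17, composite.

t = 16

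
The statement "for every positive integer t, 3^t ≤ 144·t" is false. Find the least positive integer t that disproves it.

For t = 1, 2, 3, 4, 5, 6 the conclusion holds.
t = 7: 3^t = 2187 and 144·t = 1008, so 2187 > 1008.
Thus t = 7 disproves the claim, and no smaller t works.

t = 7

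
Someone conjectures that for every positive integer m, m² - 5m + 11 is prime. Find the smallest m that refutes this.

m = 7

The first 6 eligible values, up to m = 6, all satisfy the conclusion.
m = 7: m² - 5m + 11 = 25 = 5 × 5, composite.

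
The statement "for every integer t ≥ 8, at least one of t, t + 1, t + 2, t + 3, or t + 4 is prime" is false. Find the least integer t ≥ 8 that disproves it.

Check each integer t ≥ 8 in order until t, t + 1, t + 2, t + 3, t + 4 are all composite.
For t = 8, 9, 10, 11, …, 21, 22, 23 the conclusion holds.
t = 24: 24 = 2 × 12; 25 = 5 × 5; 26 = 2 × 13; 27 = 3 × 9; 28 = 2 × 14 — all composite.
Thus t = 24 disproves the claim, and no smaller t works.

t = 24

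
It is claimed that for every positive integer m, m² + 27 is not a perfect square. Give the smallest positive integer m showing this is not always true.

m = 3

A counterexample is any positive integer m such that m² + 27 is a perfect square; we check each in order.
For m = 1, 2 the conclusion holds.
m = 3: 3² + 27 = 36 = 6², a perfect square.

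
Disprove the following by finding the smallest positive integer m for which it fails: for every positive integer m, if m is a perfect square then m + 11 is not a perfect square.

m = 25

We need the least positive integer m for which m is a perfect square but m + 11 is a perfect square.
m = 1: 1 + 11 = 12, not a perfect square.
m = 4: 4 + 11 = 15, not a perfect square.
m = 9: 9 + 11 = 20, not a perfect square.
m = 16: 16 + 11 = 27, not a perfect square.
m = 25: 25 = 5² and 25 + 11 = 36 = 6².
Thus m = 25 disproves the claim, and no smaller m works.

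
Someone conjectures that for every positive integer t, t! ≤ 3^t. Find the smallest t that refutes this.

t = 7

Check each positive integer t in order until t! > 3^t.
The first 6 eligible values, up to t = 6, all satisfy the conclusion.
t = 7: t! = 5040 and 3^t = 2187, so 5040 > 2187.
Thus t = 7 disproves the claim, and no smaller t works.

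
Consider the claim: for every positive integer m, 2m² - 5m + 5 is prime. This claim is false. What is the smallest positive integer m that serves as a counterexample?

m = 3

A counterexample is any positive integer m such that 2m² - 5m + 5 is not prime; we check each in order.
For m = 1, 2 the conclusion holds.
m = 3: 2m² - 5m + 5 = 8 = 2 × 4, composite.
So m = 3 is the smallest counterexample.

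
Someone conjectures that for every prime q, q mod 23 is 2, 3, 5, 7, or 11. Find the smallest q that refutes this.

q = 2: 2 mod 23 = 2.
q = 3: 3 mod 23 = 3.
q = 5: 5 mod 23 = 5.
q = 7: 7 mod 23 = 7.
q = 11: 11 mod 23 = 11.
q = 13: 13 mod 23 = 13 — not in {2, 3, 5, 7, 11}.
Hence q = 13 is a counterexample.

q = 13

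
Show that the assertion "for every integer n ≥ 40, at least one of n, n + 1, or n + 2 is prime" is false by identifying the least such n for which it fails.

n = 40: 41 is prime.
n = 41: 41 is prime.
n = 42: 43 is prime.
n = 43: 43 is prime.
n = 44: 44 = 2 × 22; 45 = 3 × 15; 46 = 2 × 23 — all composite.
Hence n = 44 is a counterexample.

n = 44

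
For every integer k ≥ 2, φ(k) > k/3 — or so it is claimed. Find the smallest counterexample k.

k = 6

We need the least integer k ≥ 2 for which the claim fails.
For k = 2, 3, 4, 5 the conclusion holds.
k = 6: φ(6) = 2 and 6/3 = 2, so φ(6) ≤ 6/3.
So k = 6 is the smallest counterexample.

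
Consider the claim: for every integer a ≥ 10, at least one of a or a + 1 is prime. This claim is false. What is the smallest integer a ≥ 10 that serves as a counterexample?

We need the least integer a ≥ 10 for which a, a + 1 are both composite.
a = 10: 11 is prime.
a = 11: 11 is prime.
a = 12: 13 is prime.
a = 13: 13 is prime.
a = 14: 14 = 2 × 7; 15 = 3 × 5 — both composite.

a = 14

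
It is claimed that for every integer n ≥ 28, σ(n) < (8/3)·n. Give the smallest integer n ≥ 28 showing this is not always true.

n = 60

We need the least integer n ≥ 28 for which the claim fails.
For n = 28, 29, 30, 31, …, 57, 58, 59 the conclusion holds.
n = 60: σ(60) = 168; 168 ≥ 160.
Thus n = 60 disproves the claim, and no smaller n works.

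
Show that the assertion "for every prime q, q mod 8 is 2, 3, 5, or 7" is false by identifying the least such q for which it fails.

q = 2: 2 mod 8 = 2.
q = 3: 3 mod 8 = 3.
q = 5: 5 mod 8 = 5.
q = 7: 7 mod 8 = 7.
q = 11: 11 mod 8 = 3.
q = 13: 13 mod 8 = 5.
q = 17: 17 mod 8 = 1 — not in {2, 3, 5, 7}.

q = 17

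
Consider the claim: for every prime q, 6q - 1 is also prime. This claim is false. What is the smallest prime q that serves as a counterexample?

For q = 2, 3, 5, 7 the conclusion holds.
q = 11: 6q - 1 = 65 = 5 × 13, not prime.
Hence q = 11 is a counterexample.

q = 11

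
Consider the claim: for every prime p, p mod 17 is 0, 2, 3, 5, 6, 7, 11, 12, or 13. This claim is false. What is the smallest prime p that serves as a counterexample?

A counterexample is any prime p such that the claim fails; we check each in order.
The first 10 eligible values, up to p = 29, all satisfy the conclusion.
p = 31: 31 mod 17 = 14 — not in {0, 2, 3, 5, 6, 7, 11, 12, 13}.
So p = 31 is the smallest counterexample.

p = 31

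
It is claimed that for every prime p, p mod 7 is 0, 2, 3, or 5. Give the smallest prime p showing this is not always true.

p = 11

p = 2: 2 mod 7 = 2.
p = 3: 3 mod 7 = 3.
p = 5: 5 mod 7 = 5.
p = 7: 7 mod 7 = 0.
p = 11: 11 mod 7 = 4 — not in {0, 2, 3, 5}.
Hence p = 11 is a counterexample.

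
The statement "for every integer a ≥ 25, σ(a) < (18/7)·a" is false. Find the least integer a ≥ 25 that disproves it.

A counterexample is any integer a ≥ 25 such that the claim fails; we check each in order.
The first 23 eligible values, up to a = 47, all satisfy the conclusion.
a = 48: σ(48) = 124; 124 ≥ 864/7.

a = 48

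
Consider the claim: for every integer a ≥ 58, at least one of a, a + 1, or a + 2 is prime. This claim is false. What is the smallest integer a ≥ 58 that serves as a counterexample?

We need the least integer a ≥ 58 for which a, a + 1, a + 2 are all composite.
The first 4 eligible values, up to a = 61, all satisfy the conclusion.
a = 62: 62 = 2 × 31; 63 = 3 × 21; 64 = 2 × 32 — all composite.
Thus a = 62 disproves the claim, and no smaller a works.

a = 62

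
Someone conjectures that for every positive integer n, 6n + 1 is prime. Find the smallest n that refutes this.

n = 4

For n = 1, 2, 3 the conclusion holds.
n = 4: 6n + 1 = 25 = 5 × 5, composite.
Hence n = 4 is a counterexample.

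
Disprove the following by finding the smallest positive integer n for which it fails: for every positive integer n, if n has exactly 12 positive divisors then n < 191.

The first 12 eligible values, up to n = 160, all satisfy the conclusion.
n = 198: τ(198) = 12; 198 ≥ 191.
So n = 198 is the smallest counterexample.

n = 198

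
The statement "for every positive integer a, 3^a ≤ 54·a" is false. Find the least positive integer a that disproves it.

a = 6

The first 5 eligible values, up to a = 5, all satisfy the conclusion.
a = 6: 3^a = 729 and 54·a = 324, so 729 > 324.
Thus a = 6 disproves the claim, and no smaller a works.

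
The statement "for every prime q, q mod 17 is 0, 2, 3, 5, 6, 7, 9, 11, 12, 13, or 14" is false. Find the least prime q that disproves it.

q = 59

The first 16 eligible values, up to q = 53, all satisfy the conclusion.
q = 59: 59 mod 17 = 8 — not in {0, 2, 3, 5, 6, 7, 9, 11, 12, 13, 14}.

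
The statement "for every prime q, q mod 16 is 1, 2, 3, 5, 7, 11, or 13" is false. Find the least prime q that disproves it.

q = 31

For q = 2, 3, 5, 7, 11, 13, 17, 19, 23, 29 the conclusion holds.
q = 31: 31 mod 16 = 15 — not in {1, 2, 3, 5, 7, 11, 13}.
So q = 31 is the smallest counterexample.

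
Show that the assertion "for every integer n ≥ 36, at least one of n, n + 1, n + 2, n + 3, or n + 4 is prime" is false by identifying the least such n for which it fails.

A counterexample is any integer n ≥ 36 such that n, n + 1, n + 2, n + 3, n + 4 are all composite; we check each in order.
For n = 36, 37, 38, 39, …, 45, 46, 47 the conclusion holds.
n = 48: 48 = 2 × 24; 49 = 7 × 7; 50 = 2 × 25; 51 = 3 × 17; 52 = 2 × 26 — all composite.

n = 48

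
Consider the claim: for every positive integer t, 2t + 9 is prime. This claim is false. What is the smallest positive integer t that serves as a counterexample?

t = 3

For t = 1, 2 the conclusion holds.
t = 3: 2t + 9 = 15 = 3 × 5, composite.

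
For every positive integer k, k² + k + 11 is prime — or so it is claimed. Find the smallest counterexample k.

k = 10

We need the least positive integer k for which k² + k + 11 is not prime.
For k = 1, 2, 3, 4, 5, 6, 7, 8, 9 the conclusion holds.
k = 10: k² + k + 11 = 121 = 11 × 11, composite.
Hence k = 10 is a counterexample.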